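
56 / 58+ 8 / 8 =57 / 29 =1.97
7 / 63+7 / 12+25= 925 / 36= 25.69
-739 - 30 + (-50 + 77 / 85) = -69538 / 85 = -818.09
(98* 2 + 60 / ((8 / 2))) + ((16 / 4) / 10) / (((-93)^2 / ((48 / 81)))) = 246366797 / 1167615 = 211.00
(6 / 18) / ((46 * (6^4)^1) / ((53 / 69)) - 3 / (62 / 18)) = 1643 / 382551579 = 0.00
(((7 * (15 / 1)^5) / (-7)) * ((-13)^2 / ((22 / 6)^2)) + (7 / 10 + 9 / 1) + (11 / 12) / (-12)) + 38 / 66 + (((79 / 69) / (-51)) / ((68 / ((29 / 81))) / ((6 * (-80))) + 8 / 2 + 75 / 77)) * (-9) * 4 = -132969090348027004777 / 13929997253040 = -9545521.65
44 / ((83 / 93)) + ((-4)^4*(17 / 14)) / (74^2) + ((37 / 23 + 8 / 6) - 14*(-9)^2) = -59365687355 / 54881841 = -1081.70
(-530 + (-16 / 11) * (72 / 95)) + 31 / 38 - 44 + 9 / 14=-4196204 / 7315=-573.64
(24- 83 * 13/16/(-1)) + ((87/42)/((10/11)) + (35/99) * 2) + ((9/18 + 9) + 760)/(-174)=144699571/1607760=90.00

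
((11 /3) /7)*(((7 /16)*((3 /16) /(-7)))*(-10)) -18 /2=-8009 /896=-8.94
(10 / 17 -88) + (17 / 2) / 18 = -53207 / 612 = -86.94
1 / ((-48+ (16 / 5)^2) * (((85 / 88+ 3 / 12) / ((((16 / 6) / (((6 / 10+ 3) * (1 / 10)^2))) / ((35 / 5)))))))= -0.23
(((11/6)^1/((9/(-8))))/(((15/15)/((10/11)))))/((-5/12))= 32/9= 3.56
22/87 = 0.25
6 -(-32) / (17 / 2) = 166 / 17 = 9.76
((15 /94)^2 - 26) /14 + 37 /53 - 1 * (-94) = 608706293 /6556312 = 92.84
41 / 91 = 0.45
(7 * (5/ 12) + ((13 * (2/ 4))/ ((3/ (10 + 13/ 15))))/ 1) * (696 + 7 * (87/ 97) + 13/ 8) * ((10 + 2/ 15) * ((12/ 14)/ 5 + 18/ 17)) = 3015357234593/ 12985875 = 232202.85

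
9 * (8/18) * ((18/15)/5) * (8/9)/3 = 64/225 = 0.28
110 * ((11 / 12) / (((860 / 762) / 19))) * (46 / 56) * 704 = 295476676 / 301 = 981650.09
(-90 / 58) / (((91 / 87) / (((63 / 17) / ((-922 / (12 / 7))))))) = 7290 / 713167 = 0.01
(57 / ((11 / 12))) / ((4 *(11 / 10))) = 1710 / 121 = 14.13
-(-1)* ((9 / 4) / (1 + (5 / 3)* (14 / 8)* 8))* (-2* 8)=-108 / 73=-1.48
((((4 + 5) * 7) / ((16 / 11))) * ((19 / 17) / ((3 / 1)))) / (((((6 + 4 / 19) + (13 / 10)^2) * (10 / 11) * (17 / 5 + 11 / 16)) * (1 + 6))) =2184050 / 27815383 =0.08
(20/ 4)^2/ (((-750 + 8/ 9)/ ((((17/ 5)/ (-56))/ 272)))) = 45/ 6040832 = 0.00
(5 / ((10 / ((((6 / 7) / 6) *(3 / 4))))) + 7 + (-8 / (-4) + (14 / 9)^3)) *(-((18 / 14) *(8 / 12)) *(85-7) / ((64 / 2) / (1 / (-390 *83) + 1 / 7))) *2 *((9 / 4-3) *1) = 16934489921 / 2951665920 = 5.74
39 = 39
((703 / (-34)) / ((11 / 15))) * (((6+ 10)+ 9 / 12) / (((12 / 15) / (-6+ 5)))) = 3532575 / 5984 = 590.34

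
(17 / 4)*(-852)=-3621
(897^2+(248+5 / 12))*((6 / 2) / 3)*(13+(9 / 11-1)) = 453939583 / 44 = 10316808.70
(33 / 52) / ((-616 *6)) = -1 / 5824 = -0.00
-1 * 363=-363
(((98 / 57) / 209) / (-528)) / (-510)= 49 / 1603966320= 0.00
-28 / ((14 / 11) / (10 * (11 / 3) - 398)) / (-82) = -11924 / 123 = -96.94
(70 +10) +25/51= 4105/51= 80.49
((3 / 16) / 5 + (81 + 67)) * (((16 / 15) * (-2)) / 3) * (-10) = 47372 / 45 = 1052.71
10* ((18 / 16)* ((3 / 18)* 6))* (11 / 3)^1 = 165 / 4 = 41.25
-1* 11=-11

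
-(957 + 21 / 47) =-45000 / 47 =-957.45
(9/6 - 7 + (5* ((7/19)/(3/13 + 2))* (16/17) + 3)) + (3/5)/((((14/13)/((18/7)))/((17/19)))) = -2023913/4589830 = -0.44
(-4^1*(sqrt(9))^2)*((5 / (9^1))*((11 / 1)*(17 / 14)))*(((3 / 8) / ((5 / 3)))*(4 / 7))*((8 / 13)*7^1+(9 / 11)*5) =-183753 / 637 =-288.47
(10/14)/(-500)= -1/700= -0.00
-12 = -12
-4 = -4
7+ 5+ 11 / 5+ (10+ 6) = 151 / 5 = 30.20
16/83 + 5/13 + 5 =6018/1079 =5.58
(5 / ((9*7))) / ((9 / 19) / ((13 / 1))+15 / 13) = 1235 / 18522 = 0.07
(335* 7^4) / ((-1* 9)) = -804335 / 9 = -89370.56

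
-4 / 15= -0.27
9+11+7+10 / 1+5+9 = 51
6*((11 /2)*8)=264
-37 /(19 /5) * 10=-1850 /19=-97.37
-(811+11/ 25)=-20286/ 25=-811.44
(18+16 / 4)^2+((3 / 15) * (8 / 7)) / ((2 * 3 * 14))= 355742 / 735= 484.00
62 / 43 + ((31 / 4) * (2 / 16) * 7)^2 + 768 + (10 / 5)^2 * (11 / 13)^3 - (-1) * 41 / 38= 1505215101237 / 1838027776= 818.93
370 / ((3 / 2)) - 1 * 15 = 695 / 3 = 231.67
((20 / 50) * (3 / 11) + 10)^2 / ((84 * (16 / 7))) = 19321 / 36300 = 0.53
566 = 566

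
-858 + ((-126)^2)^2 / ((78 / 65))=210038622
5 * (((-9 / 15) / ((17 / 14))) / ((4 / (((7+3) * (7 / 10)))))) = -147 / 34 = -4.32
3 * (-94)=-282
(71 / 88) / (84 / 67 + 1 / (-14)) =33299 / 48796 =0.68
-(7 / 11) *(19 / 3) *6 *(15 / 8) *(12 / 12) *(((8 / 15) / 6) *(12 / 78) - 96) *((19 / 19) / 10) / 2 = 933527 / 4290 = 217.61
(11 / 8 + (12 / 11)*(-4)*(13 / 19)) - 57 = -97997 / 1672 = -58.61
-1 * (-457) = 457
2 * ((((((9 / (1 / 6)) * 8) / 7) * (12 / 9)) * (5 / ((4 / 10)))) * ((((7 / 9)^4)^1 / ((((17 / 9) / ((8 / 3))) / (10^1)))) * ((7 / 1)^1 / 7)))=43904000 / 4131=10627.94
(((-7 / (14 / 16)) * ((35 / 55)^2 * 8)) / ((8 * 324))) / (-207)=98 / 2028807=0.00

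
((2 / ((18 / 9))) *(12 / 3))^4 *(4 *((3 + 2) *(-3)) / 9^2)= -5120 / 27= -189.63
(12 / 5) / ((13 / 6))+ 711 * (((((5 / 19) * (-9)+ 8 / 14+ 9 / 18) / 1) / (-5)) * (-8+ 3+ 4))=-3169683 / 17290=-183.32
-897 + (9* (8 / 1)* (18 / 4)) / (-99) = -9903 / 11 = -900.27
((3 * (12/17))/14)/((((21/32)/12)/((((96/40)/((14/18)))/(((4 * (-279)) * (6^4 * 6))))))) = -8/8134245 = -0.00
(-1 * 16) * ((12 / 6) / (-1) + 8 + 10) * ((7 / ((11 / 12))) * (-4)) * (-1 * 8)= -688128 / 11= -62557.09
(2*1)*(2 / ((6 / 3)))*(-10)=-20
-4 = -4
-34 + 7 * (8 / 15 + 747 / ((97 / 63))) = 4897367 / 1455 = 3365.89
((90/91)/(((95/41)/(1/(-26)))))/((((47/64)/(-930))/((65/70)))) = 10981440/568841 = 19.30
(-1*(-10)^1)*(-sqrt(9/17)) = -30*sqrt(17)/17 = -7.28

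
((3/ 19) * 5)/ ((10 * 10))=3/ 380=0.01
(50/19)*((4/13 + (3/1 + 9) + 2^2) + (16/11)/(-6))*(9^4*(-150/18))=-6280335000/2717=-2311496.14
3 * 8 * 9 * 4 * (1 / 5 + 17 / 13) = 84672 / 65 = 1302.65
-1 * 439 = -439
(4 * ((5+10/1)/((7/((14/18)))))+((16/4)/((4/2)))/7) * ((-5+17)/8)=73/7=10.43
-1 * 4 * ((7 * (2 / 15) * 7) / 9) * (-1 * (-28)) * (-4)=43904 / 135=325.21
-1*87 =-87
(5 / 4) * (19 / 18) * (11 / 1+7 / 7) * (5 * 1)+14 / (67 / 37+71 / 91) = 184447 / 2181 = 84.57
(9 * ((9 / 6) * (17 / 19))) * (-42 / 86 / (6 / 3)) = -9639 / 3268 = -2.95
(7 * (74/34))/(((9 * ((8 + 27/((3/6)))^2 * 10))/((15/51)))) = 259/19996488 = 0.00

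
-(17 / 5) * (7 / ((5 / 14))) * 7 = -466.48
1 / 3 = 0.33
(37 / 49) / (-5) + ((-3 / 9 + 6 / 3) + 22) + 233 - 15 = 177514 / 735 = 241.52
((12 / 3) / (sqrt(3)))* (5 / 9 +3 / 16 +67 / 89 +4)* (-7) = -493045* sqrt(3) / 9612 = -88.85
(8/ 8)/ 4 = 1/ 4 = 0.25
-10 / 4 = -5 / 2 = -2.50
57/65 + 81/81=122/65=1.88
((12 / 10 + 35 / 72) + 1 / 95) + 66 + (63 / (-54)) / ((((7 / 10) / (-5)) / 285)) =3341609 / 1368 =2442.70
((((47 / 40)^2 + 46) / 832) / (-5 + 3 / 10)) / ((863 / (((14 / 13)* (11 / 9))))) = -5837293 / 315869598720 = -0.00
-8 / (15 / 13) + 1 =-89 / 15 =-5.93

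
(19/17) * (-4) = -76/17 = -4.47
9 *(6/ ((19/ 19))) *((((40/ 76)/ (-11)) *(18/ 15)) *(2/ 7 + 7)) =-33048/ 1463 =-22.59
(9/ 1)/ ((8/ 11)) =99/ 8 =12.38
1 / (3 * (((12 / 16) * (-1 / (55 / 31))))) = -220 / 279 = -0.79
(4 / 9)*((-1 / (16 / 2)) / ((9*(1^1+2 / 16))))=-4 / 729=-0.01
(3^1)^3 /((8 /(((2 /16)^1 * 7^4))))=64827 /64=1012.92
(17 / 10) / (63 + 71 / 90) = 153 / 5741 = 0.03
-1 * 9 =-9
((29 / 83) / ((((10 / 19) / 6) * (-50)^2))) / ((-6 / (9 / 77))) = -4959 / 159775000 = -0.00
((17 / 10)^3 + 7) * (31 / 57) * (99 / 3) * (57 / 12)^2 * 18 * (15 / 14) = 2083976829 / 22400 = 93034.68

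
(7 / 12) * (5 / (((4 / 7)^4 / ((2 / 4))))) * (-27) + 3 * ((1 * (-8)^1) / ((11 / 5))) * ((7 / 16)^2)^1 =-8366505 / 22528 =-371.38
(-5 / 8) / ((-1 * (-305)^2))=1 / 148840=0.00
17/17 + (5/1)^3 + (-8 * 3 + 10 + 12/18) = 338/3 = 112.67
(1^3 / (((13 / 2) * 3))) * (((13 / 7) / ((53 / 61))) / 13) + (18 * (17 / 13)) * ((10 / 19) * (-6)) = -20432362 / 274911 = -74.32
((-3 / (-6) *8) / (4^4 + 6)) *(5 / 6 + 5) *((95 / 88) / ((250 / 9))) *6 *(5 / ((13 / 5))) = 5985 / 149864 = 0.04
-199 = -199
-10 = -10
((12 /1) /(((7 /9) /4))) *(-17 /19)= -7344 /133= -55.22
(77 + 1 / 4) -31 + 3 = 197 / 4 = 49.25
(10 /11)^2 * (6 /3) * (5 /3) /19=1000 /6897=0.14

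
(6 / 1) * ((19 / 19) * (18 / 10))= 54 / 5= 10.80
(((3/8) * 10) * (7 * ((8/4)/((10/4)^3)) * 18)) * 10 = 3024/5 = 604.80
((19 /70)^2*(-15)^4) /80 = 146205 /3136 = 46.62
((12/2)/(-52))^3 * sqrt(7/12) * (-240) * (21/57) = 0.10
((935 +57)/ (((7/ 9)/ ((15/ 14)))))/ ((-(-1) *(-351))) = -2480/ 637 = -3.89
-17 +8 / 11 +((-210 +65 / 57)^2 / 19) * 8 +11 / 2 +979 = 26259240431 / 1358082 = 19335.53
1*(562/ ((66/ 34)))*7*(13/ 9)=869414/ 297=2927.32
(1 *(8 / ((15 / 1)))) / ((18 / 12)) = 16 / 45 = 0.36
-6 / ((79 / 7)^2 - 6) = -294 / 5947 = -0.05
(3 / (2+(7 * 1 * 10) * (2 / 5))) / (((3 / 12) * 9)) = 2 / 45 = 0.04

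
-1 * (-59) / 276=59 / 276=0.21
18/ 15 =6/ 5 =1.20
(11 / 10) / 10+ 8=811 / 100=8.11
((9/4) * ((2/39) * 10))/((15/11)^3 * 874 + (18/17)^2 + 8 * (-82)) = 0.00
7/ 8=0.88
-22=-22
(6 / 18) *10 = 10 / 3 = 3.33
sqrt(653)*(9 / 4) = 9*sqrt(653) / 4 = 57.50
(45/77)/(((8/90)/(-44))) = -2025/7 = -289.29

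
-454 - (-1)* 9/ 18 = -907/ 2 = -453.50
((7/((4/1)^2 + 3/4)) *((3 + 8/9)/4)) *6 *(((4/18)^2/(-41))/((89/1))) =-1960/59409369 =-0.00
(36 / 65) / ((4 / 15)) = 27 / 13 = 2.08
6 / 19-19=-355 / 19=-18.68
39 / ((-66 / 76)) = -494 / 11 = -44.91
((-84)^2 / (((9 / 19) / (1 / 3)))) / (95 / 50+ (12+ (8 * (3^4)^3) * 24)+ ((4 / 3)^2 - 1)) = 446880 / 9183301801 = 0.00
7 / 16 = 0.44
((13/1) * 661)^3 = 634504103857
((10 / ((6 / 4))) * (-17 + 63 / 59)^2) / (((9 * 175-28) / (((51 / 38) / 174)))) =4418000 / 523622463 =0.01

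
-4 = -4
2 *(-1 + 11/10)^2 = 1/50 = 0.02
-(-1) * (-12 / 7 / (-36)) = 1 / 21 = 0.05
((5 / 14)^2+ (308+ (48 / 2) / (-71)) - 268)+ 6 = 637207 / 13916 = 45.79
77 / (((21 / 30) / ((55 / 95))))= 1210 / 19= 63.68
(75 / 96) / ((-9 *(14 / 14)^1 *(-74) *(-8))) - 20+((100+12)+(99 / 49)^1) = 785473847 / 8354304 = 94.02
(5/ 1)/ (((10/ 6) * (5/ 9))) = 27/ 5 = 5.40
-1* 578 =-578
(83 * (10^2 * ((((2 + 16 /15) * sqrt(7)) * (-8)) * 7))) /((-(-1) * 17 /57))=-81247040 * sqrt(7) /17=-12644674.27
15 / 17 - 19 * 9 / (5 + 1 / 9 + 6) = -24663 / 1700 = -14.51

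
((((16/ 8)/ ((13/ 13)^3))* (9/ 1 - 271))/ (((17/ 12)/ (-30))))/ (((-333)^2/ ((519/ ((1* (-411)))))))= -3626080/ 28695609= -0.13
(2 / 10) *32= 32 / 5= 6.40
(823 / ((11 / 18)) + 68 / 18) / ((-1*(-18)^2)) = -33425 / 8019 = -4.17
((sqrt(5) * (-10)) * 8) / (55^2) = -16 * sqrt(5) / 605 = -0.06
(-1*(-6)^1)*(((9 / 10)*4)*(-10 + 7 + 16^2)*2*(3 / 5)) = 163944 / 25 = 6557.76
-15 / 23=-0.65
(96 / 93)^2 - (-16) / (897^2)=823934992 / 773229249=1.07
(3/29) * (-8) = -0.83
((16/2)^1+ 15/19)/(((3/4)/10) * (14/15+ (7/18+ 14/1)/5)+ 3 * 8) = 0.36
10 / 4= 5 / 2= 2.50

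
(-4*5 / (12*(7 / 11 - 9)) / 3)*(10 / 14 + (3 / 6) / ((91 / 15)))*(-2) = -7975 / 75348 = -0.11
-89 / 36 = -2.47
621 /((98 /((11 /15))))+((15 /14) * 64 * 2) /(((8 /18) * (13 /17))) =2600001 /6370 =408.16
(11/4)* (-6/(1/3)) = -99/2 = -49.50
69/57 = 23/19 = 1.21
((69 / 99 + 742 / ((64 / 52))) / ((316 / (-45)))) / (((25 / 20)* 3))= -22.92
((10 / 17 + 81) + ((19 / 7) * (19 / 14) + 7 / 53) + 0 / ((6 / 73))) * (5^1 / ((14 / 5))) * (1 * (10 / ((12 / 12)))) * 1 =1525.07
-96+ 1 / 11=-1055 / 11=-95.91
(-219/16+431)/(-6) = -6677/96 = -69.55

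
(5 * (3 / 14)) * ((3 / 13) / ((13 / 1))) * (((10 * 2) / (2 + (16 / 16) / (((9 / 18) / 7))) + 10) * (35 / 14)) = 10125 / 18928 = 0.53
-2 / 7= -0.29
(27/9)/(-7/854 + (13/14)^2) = 35868/10211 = 3.51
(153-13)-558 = -418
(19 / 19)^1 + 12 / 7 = 19 / 7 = 2.71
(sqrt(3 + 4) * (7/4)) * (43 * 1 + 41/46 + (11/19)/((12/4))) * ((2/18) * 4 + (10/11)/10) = 42883519 * sqrt(7)/1038312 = 109.27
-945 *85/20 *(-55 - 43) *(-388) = -152713890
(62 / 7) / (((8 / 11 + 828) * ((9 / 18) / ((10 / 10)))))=341 / 15953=0.02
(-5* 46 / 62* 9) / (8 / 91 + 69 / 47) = -885339 / 41261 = -21.46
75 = 75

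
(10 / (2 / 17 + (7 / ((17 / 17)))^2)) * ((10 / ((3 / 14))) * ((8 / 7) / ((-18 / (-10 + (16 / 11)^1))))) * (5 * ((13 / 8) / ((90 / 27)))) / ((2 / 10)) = 1038700 / 16533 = 62.83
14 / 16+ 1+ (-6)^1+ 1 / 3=-91 / 24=-3.79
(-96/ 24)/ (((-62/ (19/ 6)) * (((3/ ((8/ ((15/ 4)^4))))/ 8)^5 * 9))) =22431240793630814765056/ 67632729158763027191162109375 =0.00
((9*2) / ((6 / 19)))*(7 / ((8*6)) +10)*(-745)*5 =-34467425 / 16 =-2154214.06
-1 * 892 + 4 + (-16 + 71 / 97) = -903.27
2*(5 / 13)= 10 / 13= 0.77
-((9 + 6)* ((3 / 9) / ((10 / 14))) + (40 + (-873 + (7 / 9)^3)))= 601811 / 729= 825.53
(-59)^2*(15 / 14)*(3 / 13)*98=1096515 / 13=84347.31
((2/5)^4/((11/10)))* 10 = 0.23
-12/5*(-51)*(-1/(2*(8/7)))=-1071/20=-53.55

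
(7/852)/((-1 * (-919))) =0.00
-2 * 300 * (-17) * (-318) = -3243600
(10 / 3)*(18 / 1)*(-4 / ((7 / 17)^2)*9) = -624240 / 49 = -12739.59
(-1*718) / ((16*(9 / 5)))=-1795 / 72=-24.93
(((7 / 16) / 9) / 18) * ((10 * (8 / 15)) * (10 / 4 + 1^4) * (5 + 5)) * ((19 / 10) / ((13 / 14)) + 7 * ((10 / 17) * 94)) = 196.15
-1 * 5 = -5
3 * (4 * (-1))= -12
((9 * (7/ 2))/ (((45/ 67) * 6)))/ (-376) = -469/ 22560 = -0.02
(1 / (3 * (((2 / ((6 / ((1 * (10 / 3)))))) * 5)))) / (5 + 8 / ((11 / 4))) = 11 / 1450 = 0.01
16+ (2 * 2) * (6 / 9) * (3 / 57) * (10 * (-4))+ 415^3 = 71473385.39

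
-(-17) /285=17 /285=0.06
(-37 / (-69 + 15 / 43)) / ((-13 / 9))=-1591 / 4264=-0.37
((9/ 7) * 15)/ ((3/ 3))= 135/ 7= 19.29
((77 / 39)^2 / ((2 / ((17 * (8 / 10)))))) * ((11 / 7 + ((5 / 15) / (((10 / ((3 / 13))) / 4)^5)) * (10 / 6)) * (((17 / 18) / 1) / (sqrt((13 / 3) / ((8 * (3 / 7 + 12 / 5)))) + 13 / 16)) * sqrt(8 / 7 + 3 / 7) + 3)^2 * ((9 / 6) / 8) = 2057 * (136450177500 * sqrt(30030) + 3818757552808 * sqrt(77) + 43902844610625)^2 / (53512789265698546875000 * (4 * sqrt(30030) + 1287)^2) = 100.12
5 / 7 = 0.71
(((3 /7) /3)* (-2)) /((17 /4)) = -8 /119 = -0.07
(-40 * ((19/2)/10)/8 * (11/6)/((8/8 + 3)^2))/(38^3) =-11/1108992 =-0.00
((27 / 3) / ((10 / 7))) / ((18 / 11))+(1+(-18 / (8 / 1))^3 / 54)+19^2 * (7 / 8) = 205129 / 640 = 320.51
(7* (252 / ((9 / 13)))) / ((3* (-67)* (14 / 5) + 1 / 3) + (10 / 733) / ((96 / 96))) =-4002180 / 883453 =-4.53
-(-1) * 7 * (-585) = -4095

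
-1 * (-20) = 20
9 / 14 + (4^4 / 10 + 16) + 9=3587 / 70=51.24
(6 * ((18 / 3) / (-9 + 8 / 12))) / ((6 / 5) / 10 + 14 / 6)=-81 / 46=-1.76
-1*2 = -2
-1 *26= -26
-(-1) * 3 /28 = 3 /28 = 0.11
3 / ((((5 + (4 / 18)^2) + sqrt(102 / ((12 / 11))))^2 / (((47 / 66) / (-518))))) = -68786501589 / 648171593606350 + 10215890343 * sqrt(374) / 2268600577622225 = -0.00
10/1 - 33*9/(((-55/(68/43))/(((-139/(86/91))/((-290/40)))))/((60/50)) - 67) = 10128429478/706291903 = 14.34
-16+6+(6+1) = -3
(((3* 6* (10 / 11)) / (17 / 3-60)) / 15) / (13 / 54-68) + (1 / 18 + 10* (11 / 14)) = 6541150183 / 826633962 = 7.91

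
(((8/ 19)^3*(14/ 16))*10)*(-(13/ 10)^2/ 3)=-0.37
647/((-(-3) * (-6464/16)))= -647/1212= -0.53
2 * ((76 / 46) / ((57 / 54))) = 72 / 23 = 3.13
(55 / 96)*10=275 / 48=5.73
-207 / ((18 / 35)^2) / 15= -5635 / 108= -52.18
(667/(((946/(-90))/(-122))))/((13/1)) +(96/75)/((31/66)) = 2850904938/4765475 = 598.24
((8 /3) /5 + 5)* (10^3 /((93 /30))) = 1784.95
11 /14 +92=92.79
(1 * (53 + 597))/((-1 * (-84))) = 325/42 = 7.74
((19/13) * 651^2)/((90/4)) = 1789382/65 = 27528.95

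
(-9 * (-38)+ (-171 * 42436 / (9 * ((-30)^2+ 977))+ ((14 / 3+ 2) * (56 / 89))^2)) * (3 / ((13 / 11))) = -102980221850 / 579840963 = -177.60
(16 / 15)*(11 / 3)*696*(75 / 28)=51040 / 7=7291.43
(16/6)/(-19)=-8/57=-0.14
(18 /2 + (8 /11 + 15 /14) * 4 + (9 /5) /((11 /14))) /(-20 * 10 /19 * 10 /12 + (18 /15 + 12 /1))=36879 /8834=4.17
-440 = -440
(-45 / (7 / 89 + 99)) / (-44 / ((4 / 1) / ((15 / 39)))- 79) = 52065 / 9541076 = 0.01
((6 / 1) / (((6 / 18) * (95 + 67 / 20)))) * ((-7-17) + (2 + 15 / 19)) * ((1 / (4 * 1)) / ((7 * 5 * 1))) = -7254 / 261611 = -0.03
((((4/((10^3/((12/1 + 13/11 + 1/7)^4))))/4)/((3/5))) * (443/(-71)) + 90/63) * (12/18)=-40730070122864/187189943325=-217.59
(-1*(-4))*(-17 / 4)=-17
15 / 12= 5 / 4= 1.25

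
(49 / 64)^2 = 2401 / 4096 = 0.59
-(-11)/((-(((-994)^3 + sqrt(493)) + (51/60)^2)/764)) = 1344640000*sqrt(493)/154325711675879106502721 + 1320581409706257600/154325711675879106502721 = 0.00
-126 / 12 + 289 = 557 / 2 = 278.50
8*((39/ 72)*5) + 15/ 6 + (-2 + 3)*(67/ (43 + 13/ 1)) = 25.36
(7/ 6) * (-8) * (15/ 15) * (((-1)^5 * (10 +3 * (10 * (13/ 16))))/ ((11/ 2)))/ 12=175/ 36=4.86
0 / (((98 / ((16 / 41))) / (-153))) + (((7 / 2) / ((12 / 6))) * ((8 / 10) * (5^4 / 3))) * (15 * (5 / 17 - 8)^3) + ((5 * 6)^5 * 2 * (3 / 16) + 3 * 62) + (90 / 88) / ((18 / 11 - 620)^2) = 6465421318370761423 / 909243093008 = 7110773.09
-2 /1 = -2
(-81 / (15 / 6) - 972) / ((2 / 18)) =-45198 / 5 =-9039.60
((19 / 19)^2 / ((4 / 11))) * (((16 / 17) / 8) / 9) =11 / 306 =0.04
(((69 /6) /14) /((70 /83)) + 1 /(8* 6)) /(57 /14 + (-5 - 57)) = -11699 /681240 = -0.02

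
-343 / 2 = -171.50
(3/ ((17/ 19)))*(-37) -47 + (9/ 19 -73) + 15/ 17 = -78393/ 323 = -242.70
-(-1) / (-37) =-1 / 37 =-0.03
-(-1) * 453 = 453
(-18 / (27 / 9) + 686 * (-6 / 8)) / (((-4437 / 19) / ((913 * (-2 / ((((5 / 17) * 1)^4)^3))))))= -206296561081232848897 / 21240234375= -9712536944.70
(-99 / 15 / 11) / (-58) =3 / 290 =0.01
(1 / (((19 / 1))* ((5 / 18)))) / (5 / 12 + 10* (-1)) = -216 / 10925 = -0.02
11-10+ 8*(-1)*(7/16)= -5/2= -2.50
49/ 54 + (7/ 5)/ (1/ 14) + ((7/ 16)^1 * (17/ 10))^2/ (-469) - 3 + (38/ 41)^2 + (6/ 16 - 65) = -3601219695661/ 77847782400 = -46.26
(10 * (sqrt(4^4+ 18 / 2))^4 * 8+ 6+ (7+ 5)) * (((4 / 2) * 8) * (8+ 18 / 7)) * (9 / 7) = 8552228544 / 7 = 1221746934.86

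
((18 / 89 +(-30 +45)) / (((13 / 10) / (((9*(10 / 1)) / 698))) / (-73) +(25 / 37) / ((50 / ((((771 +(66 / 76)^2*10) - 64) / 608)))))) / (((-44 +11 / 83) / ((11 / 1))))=59917510930780800 / 1921222331871671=31.19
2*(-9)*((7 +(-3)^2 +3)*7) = -2394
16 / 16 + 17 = 18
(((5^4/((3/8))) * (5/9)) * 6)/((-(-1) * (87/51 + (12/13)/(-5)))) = 55250000/15129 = 3651.93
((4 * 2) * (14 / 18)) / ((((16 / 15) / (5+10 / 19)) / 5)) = 161.18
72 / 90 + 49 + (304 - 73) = 1404 / 5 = 280.80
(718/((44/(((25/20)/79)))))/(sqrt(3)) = 1795 * sqrt(3)/20856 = 0.15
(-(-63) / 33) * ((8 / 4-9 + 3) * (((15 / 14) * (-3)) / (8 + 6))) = 135 / 77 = 1.75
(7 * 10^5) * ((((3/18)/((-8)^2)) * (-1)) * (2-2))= 0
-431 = -431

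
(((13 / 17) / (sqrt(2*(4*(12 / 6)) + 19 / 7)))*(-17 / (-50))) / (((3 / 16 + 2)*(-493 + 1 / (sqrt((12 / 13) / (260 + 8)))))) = -38454*sqrt(917) / 20869659125 - 26*sqrt(2396121) / 20869659125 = -0.00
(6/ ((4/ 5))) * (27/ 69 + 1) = 240/ 23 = 10.43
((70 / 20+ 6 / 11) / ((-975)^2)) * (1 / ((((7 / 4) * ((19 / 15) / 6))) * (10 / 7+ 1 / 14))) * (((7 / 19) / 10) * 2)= 712 / 1258310625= 0.00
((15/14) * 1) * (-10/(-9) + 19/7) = 4.10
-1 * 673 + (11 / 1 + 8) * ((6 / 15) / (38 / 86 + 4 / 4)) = -103498 / 155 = -667.73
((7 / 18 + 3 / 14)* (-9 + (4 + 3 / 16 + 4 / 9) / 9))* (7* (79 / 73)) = -38.77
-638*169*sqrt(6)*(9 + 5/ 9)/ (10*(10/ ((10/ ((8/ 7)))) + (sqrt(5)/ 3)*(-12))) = 16227211*sqrt(6)/ 10845 + 113590477*sqrt(30)/ 21690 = 32349.35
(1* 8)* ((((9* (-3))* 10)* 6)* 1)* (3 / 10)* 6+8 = -23320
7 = 7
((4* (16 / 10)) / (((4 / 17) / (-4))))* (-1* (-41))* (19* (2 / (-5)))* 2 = 1695104 / 25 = 67804.16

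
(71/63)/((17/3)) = 71/357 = 0.20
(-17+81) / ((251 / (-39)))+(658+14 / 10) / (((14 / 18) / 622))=661788678 / 1255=527321.66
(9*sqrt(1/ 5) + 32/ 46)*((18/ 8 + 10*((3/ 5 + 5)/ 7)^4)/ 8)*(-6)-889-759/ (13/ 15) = -66081997/ 37375-85671*sqrt(5)/ 10000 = -1787.24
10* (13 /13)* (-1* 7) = -70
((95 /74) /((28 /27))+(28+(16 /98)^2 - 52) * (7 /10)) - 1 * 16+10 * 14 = 11011381 /101528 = 108.46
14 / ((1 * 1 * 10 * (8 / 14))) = 49 / 20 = 2.45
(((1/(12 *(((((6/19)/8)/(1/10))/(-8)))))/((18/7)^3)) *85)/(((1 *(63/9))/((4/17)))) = -1862/6561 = -0.28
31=31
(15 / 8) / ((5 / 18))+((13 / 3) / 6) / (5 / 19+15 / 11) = 44027 / 6120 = 7.19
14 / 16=7 / 8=0.88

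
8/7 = 1.14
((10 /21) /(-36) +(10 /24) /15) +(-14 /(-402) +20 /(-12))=-81919 /50652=-1.62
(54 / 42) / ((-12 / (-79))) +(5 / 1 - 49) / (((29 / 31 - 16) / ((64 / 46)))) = 3767761 / 300748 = 12.53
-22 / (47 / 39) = -858 / 47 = -18.26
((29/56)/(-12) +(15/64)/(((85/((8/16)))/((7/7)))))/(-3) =1909/137088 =0.01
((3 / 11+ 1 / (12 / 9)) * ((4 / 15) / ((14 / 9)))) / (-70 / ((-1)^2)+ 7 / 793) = -2379 / 949718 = -0.00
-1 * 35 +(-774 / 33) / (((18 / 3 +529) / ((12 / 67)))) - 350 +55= -130120446 / 394295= -330.01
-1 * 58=-58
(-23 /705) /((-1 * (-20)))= -23 /14100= -0.00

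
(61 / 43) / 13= 0.11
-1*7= -7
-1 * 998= -998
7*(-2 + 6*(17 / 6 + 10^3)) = 42105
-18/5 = -3.60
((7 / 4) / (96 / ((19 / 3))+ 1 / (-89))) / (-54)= -1691 / 790344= -0.00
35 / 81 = 0.43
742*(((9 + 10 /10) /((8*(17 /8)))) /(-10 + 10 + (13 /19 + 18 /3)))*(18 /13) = 2537640 /28067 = 90.41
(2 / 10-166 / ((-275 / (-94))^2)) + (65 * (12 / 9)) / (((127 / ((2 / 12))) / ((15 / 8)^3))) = -45352717937 / 2458720000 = -18.45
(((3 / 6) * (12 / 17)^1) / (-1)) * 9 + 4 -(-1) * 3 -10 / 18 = 500 / 153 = 3.27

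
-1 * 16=-16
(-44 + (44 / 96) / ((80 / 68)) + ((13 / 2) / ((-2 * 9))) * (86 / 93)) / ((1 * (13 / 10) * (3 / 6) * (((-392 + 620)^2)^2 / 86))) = -253056161 / 117616483206144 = -0.00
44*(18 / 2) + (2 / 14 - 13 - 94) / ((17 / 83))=-880 / 7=-125.71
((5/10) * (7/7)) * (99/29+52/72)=2159/1044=2.07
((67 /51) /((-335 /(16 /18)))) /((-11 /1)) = 8 /25245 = 0.00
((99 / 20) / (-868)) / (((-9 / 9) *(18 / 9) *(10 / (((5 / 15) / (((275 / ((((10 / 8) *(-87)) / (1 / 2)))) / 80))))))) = -261 / 43400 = -0.01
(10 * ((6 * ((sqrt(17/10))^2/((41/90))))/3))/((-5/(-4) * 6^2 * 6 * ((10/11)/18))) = 1122/205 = 5.47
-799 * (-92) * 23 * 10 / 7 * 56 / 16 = 8453420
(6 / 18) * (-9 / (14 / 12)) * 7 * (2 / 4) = -9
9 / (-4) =-9 / 4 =-2.25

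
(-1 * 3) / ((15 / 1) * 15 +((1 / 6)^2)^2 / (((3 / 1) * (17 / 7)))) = -198288 / 14871607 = -0.01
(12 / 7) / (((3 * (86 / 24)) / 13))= 624 / 301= 2.07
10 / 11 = 0.91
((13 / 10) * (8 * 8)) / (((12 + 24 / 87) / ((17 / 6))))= 25636 / 1335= 19.20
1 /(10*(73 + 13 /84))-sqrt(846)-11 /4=-31.83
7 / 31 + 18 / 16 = 335 / 248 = 1.35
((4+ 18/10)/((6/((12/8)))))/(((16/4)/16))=29/5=5.80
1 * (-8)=-8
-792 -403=-1195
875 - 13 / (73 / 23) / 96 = 6131701 / 7008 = 874.96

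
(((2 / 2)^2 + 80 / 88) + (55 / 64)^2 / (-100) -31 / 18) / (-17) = -17125 / 1622016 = -0.01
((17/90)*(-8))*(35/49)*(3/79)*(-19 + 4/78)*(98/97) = 703528/896571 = 0.78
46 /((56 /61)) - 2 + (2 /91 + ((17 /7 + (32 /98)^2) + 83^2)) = 866430969 /124852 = 6939.66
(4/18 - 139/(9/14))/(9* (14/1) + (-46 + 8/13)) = -351/131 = -2.68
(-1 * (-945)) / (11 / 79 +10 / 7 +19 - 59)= -522585 / 21253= -24.59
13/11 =1.18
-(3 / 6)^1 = -1 / 2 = -0.50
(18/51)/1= 0.35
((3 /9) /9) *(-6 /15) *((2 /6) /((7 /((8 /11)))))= -0.00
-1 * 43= -43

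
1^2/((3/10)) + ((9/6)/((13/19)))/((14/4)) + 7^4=656554/273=2404.96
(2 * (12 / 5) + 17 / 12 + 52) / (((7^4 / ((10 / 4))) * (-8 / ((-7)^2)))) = -499 / 1344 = -0.37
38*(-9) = -342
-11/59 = -0.19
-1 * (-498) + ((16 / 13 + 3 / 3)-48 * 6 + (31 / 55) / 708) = 107435863 / 506220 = 212.23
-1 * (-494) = 494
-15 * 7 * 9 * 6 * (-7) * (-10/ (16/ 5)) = -496125/ 4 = -124031.25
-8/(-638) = 4/319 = 0.01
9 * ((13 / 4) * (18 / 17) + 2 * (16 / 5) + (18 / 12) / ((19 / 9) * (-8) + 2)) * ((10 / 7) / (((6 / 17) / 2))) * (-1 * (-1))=665661 / 938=709.66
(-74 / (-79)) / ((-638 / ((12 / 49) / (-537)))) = 148 / 221037971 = 0.00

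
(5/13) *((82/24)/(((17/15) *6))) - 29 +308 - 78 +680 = 881.19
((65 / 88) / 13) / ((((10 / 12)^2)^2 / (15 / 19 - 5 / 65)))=2592 / 30875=0.08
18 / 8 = 9 / 4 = 2.25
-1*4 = -4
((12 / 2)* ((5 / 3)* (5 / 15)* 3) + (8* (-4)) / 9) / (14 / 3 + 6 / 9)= 29 / 24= 1.21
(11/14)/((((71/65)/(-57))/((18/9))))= -40755/497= -82.00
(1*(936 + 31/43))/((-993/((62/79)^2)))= -154832476/266484459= -0.58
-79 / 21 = -3.76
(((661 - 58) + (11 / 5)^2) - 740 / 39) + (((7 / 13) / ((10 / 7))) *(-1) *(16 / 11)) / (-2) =6318524 / 10725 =589.14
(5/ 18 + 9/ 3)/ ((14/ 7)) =59/ 36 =1.64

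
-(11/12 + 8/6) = -9/4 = -2.25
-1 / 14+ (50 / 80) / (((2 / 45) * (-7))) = -2.08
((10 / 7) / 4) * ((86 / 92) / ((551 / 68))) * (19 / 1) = 3655 / 4669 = 0.78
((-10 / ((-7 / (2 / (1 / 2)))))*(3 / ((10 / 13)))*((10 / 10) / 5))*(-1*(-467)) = 72852 / 35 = 2081.49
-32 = -32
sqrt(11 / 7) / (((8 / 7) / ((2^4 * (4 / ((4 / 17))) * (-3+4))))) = 34 * sqrt(77) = 298.35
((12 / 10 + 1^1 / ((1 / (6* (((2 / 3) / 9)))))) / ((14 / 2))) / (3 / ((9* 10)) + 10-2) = 148 / 5061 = 0.03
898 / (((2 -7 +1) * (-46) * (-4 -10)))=-0.35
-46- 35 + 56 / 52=-1039 / 13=-79.92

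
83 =83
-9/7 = -1.29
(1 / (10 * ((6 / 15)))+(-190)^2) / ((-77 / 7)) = -144401 / 44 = -3281.84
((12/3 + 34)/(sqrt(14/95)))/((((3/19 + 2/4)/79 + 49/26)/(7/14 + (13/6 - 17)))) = -370747 * sqrt(1330)/18039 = -749.53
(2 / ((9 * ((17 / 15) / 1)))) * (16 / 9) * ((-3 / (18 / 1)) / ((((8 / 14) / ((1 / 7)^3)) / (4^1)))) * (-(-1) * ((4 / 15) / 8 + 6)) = -1448 / 202419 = -0.01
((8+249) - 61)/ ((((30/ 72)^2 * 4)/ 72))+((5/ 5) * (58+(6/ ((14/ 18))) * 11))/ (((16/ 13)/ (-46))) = 2621849/ 175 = 14981.99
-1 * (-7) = 7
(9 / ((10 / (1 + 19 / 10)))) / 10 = 261 / 1000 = 0.26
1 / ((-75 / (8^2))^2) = 4096 / 5625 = 0.73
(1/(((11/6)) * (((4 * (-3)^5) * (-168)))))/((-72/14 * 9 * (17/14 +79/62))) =-0.00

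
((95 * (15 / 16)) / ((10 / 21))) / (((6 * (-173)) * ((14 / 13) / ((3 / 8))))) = -11115 / 177152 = -0.06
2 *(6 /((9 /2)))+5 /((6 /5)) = 41 /6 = 6.83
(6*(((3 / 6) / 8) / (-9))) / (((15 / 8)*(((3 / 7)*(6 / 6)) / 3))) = -7 / 45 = -0.16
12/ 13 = 0.92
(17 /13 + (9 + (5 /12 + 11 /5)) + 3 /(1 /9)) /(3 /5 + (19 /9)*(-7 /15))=-280269 /2704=-103.65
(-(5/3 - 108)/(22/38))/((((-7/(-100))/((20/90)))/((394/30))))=4341880/567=7657.64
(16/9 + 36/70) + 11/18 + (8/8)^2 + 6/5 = 5.10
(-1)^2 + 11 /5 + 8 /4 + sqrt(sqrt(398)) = 398^(1 /4) + 26 /5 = 9.67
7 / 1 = 7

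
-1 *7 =-7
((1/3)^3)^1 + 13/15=122/135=0.90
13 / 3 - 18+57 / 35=-1264 / 105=-12.04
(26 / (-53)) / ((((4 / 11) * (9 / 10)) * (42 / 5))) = -3575 / 20034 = -0.18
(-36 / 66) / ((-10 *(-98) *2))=-3 / 10780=-0.00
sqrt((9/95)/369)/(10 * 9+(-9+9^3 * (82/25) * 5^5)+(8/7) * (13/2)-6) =7 * sqrt(3895)/203733143665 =0.00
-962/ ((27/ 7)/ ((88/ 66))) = -26936/ 81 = -332.54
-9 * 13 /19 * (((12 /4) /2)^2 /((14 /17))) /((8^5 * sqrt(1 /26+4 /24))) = -17901 * sqrt(78) /139460608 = -0.00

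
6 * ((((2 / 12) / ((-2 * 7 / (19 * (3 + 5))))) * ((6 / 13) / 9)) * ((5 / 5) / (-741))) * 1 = 8 / 10647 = 0.00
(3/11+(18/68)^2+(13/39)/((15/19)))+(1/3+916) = 524782019/572220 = 917.10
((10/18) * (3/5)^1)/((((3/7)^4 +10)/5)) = 12005/72273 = 0.17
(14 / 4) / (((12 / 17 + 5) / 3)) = 1.84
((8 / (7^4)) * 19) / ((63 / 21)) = 152 / 7203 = 0.02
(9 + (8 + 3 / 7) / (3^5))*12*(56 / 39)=491776 / 3159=155.67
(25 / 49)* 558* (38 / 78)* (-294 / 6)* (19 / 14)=-839325 / 91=-9223.35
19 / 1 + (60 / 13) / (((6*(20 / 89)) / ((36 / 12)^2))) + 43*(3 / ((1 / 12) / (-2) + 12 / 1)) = 452161 / 7462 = 60.60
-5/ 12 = -0.42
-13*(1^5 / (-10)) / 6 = 0.22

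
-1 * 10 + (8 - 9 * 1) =-11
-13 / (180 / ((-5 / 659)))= 13 / 23724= 0.00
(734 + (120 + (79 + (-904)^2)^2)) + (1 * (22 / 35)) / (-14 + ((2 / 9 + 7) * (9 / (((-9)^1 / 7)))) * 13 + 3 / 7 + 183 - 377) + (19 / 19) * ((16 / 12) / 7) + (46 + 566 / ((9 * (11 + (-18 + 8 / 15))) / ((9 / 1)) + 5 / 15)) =87887651896880459111 / 131574030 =667971117832.91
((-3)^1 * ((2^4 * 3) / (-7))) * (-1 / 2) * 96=-6912 / 7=-987.43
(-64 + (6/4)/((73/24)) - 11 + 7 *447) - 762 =167352/73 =2292.49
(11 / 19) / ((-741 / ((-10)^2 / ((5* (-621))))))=220 / 8743059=0.00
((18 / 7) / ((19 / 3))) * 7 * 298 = 16092 / 19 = 846.95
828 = 828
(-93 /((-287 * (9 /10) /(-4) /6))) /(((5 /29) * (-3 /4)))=57536 /861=66.82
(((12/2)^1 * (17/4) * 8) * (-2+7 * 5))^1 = 6732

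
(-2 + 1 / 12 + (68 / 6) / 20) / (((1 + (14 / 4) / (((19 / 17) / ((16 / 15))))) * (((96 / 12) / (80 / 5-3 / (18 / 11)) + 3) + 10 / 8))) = -0.06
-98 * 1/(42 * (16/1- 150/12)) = -2/3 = -0.67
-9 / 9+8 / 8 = 0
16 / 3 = 5.33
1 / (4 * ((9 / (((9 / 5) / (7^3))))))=0.00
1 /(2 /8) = 4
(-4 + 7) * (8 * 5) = 120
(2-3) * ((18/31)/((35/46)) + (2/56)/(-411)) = -1361077/1783740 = -0.76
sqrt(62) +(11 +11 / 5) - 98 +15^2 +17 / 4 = sqrt(62) +2889 / 20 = 152.32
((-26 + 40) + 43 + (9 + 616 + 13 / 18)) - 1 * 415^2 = -3087761 / 18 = -171542.28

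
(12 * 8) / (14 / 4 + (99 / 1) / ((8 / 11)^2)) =6144 / 12203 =0.50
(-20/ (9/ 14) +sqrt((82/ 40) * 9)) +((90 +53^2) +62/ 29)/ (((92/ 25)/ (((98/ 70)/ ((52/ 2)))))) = 3 * sqrt(205)/ 10 +7078855/ 624312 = 15.63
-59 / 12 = -4.92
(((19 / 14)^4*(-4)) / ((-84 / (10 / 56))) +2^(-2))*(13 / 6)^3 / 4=13838369129 / 19516557312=0.71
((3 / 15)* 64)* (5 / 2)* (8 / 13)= 256 / 13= 19.69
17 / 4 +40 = 177 / 4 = 44.25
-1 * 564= -564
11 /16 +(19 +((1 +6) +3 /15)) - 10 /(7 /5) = 11057 /560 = 19.74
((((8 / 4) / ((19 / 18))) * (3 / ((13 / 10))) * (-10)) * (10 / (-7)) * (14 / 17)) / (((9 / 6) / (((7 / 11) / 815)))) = 201600 / 7528807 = 0.03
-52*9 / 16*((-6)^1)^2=-1053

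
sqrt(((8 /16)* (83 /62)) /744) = sqrt(498) /744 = 0.03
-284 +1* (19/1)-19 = -284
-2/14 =-1/7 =-0.14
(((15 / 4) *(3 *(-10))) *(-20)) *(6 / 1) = 13500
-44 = -44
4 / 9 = 0.44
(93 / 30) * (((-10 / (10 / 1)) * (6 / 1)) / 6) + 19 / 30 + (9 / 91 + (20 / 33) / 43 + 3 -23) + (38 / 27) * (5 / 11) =-126175474 / 5810805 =-21.71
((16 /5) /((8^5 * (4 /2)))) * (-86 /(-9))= 43 /92160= 0.00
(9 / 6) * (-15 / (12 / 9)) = -135 / 8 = -16.88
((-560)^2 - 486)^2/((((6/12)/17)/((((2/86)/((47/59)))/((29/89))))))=372415758863912/1247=298649365568.49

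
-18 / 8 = -9 / 4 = -2.25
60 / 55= 12 / 11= 1.09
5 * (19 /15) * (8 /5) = 152 /15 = 10.13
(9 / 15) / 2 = 3 / 10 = 0.30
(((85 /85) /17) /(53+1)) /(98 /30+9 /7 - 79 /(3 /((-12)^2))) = -35 /121690692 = -0.00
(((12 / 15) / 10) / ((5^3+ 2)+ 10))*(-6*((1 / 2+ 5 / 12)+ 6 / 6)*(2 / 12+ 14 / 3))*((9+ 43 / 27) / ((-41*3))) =95381 / 34123275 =0.00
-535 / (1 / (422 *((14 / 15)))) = -632156 / 3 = -210718.67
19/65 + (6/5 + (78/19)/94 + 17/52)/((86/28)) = 4011789/4991870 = 0.80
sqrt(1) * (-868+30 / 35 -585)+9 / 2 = -20267 / 14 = -1447.64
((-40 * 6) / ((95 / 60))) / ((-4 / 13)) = 9360 / 19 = 492.63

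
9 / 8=1.12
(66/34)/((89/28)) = 924/1513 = 0.61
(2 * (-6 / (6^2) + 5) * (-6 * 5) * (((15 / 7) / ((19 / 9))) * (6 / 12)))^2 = 383180625 / 17689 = 21662.09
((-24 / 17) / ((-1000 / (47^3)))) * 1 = 311469 / 2125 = 146.57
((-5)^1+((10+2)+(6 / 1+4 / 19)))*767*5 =962585 / 19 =50662.37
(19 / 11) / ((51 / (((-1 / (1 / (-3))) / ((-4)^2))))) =19 / 2992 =0.01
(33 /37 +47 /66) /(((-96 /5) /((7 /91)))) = -19585 /3047616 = -0.01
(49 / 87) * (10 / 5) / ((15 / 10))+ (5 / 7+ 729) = 1334560 / 1827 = 730.47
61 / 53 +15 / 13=1588 / 689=2.30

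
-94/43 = -2.19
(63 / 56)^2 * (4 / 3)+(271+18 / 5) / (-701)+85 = 4839467 / 56080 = 86.30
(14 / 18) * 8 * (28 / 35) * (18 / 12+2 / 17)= 1232 / 153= 8.05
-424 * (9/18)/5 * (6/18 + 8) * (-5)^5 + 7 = 3312521/3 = 1104173.67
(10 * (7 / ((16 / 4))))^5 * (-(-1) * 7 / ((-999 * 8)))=-367653125 / 255744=-1437.58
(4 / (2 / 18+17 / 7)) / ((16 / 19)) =1197 / 640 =1.87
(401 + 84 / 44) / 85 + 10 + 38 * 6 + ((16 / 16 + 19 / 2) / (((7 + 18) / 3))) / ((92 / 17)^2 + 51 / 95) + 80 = 494241607627 / 1531191530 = 322.78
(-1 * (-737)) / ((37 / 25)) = 18425 / 37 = 497.97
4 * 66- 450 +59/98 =-185.40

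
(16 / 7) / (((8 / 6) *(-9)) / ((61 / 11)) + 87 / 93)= -30256 / 16261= -1.86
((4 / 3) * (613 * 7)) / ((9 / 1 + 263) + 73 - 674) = -2452 / 141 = -17.39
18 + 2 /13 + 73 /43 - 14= 5.85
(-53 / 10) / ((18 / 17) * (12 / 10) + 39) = -901 / 6846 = -0.13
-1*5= -5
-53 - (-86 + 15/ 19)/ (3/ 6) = 2231/ 19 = 117.42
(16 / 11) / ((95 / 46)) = 736 / 1045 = 0.70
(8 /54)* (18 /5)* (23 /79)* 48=2944 /395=7.45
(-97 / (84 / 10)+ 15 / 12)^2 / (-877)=-748225 / 6188112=-0.12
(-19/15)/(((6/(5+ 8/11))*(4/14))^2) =-136857/9680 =-14.14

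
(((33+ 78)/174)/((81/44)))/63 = 814/147987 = 0.01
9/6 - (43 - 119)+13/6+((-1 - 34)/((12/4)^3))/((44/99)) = 307/4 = 76.75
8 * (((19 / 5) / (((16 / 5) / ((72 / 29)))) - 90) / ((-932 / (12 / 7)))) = 60588 / 47299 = 1.28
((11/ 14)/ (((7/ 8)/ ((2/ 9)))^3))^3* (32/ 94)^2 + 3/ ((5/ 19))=675195666217153613180417/ 59227688735320512937005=11.40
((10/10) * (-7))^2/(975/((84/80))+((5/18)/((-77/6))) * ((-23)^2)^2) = -11319/1184705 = -0.01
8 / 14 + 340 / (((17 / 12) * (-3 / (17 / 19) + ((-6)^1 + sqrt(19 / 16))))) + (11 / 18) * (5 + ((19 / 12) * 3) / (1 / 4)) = -18057664 / 1675821 - 55488 * sqrt(19) / 79801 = -13.81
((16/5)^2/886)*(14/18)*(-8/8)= -896/99675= -0.01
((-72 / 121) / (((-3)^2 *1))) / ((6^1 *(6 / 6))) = -4 / 363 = -0.01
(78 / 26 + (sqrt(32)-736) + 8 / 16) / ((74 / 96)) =-35160 / 37 + 192*sqrt(2) / 37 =-942.93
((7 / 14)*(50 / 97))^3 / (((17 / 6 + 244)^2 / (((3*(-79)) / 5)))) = -26662500 / 2001821363953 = -0.00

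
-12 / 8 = -3 / 2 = -1.50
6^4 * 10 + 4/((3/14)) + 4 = 38948/3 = 12982.67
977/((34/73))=71321/34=2097.68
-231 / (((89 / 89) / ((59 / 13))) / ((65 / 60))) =-4543 / 4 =-1135.75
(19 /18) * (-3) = -19 /6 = -3.17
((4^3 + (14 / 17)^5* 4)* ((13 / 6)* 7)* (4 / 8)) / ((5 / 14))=1391.11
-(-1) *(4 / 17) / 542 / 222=1 / 511377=0.00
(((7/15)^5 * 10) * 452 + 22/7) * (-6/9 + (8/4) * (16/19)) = 6362364868/60598125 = 104.99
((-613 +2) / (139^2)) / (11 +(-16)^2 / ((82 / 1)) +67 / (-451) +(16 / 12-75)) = 826683 / 1560460565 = 0.00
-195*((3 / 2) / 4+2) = -3705 / 8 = -463.12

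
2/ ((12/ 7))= 7/ 6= 1.17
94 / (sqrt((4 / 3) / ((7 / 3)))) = 47*sqrt(7) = 124.35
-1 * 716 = -716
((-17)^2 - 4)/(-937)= -285/937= -0.30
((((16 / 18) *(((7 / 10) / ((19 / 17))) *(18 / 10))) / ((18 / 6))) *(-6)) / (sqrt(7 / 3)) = -136 *sqrt(21) / 475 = -1.31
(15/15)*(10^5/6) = 50000/3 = 16666.67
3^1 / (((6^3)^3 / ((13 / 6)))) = 13 / 20155392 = 0.00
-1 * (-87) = 87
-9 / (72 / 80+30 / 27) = -810 / 181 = -4.48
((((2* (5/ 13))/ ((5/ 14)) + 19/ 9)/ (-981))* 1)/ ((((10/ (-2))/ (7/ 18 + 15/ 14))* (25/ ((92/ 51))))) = 4223536/ 46097312625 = 0.00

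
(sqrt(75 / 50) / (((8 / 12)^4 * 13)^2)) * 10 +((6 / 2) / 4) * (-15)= -45 / 4 +32805 * sqrt(6) / 43264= -9.39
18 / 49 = 0.37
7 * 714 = 4998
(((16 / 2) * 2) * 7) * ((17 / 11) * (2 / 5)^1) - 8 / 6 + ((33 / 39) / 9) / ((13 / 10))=5686478 / 83655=67.98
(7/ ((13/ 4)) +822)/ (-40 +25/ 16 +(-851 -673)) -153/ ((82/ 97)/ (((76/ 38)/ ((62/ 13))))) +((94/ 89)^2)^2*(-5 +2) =-4154821021486857991/ 51832429022053914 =-80.16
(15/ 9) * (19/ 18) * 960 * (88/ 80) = 16720/ 9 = 1857.78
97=97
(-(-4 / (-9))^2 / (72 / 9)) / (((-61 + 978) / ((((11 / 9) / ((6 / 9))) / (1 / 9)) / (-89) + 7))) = -1213 / 6610653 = -0.00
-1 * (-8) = 8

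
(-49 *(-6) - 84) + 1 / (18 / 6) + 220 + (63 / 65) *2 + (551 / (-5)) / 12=110003 / 260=423.09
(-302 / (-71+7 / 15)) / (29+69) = 2265 / 51842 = 0.04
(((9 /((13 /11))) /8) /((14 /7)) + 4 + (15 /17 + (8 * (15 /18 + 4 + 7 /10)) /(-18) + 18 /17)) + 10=6662933 /477360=13.96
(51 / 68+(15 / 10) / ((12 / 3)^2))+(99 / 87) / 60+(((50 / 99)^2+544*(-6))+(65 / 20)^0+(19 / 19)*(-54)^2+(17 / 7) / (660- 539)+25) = -102142123459 / 318336480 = -320.86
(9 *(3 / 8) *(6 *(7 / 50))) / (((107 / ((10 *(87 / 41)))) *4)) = 49329 / 350960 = 0.14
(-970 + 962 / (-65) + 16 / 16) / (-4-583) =4919 / 2935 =1.68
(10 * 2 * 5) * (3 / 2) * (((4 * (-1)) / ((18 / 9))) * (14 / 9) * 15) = -7000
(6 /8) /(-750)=-1 /1000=-0.00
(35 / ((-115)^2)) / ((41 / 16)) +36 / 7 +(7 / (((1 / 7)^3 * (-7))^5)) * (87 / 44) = -130588599802771339 / 33401060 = -3909714236.70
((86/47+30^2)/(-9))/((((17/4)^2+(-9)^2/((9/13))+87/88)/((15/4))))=-1864984/675249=-2.76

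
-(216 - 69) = -147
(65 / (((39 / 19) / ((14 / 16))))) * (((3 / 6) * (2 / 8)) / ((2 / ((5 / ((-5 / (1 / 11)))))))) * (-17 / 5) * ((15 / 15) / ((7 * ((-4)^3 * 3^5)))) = -323 / 65691648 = -0.00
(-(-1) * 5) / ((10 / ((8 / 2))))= 2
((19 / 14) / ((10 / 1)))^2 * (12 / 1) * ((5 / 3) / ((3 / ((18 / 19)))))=57 / 490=0.12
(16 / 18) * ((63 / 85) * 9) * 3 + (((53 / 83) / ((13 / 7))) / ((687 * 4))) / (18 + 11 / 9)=258532396269 / 14533892620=17.79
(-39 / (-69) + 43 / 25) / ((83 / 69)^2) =271998 / 172225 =1.58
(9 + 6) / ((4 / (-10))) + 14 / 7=-71 / 2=-35.50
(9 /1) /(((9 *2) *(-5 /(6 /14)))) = -3 /70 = -0.04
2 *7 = 14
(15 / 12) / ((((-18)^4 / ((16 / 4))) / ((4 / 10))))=1 / 52488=0.00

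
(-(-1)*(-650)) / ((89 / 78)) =-50700 / 89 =-569.66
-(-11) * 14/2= 77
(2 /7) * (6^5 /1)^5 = 56860576059859402752 /7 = 8122939437122771821.71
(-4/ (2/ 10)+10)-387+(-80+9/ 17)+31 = -7573/ 17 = -445.47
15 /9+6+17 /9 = 86 /9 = 9.56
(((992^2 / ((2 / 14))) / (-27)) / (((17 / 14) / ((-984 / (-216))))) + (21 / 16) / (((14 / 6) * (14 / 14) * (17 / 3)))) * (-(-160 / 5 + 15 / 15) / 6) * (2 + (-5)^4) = -409884215664209 / 132192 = -3100673381.63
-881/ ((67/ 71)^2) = -4441121/ 4489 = -989.33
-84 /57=-28 /19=-1.47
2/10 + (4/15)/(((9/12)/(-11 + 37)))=9.44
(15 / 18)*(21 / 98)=5 / 28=0.18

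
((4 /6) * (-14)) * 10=-280 /3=-93.33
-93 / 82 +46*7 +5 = 26721 / 82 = 325.87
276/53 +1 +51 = 3032/53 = 57.21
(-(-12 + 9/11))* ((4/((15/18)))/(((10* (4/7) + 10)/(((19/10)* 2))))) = 196308/15125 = 12.98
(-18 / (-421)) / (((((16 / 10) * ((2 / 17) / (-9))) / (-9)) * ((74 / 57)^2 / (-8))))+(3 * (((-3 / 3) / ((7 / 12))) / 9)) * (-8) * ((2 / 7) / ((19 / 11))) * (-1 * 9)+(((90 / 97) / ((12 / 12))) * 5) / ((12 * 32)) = -313525678733907 / 3331094345152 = -94.12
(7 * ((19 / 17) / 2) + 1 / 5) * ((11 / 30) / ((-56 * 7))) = -2563 / 666400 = -0.00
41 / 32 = 1.28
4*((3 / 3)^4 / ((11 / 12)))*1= 48 / 11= 4.36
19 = 19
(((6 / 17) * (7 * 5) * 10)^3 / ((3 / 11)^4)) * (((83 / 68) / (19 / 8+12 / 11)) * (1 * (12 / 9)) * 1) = 7335937470400000 / 45853029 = 159988066.88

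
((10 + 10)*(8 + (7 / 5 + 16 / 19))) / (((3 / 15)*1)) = 19460 / 19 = 1024.21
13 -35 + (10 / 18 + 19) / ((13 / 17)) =418 / 117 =3.57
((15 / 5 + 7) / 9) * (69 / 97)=230 / 291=0.79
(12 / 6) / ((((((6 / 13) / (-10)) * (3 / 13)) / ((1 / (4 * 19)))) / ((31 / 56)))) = -26195 / 19152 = -1.37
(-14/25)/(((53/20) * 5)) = -0.04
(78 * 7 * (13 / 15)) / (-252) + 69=6041 / 90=67.12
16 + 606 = 622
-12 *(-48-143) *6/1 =13752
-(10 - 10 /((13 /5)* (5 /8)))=-50 /13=-3.85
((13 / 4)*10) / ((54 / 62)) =2015 / 54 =37.31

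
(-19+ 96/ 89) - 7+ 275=22257/ 89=250.08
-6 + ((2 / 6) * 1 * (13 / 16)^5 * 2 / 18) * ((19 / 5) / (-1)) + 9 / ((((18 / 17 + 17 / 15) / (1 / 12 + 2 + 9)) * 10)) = -118658372713 / 79130787840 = -1.50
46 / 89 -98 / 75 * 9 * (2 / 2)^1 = -25016 / 2225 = -11.24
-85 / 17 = -5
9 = 9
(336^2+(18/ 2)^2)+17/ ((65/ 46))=7344287/ 65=112989.03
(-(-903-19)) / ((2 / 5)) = 2305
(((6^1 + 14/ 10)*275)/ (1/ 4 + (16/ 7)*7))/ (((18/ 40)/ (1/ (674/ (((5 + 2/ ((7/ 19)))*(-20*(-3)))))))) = 23768800/ 92001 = 258.35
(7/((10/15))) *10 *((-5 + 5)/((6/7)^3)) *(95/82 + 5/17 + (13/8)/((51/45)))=0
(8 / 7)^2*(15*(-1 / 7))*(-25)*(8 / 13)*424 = 81408000 / 4459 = 18257.01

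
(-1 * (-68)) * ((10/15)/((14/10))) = 680/21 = 32.38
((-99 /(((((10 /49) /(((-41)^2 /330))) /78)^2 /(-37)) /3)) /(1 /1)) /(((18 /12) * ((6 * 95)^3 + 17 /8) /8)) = 12218235829267104 /10185615116875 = 1199.56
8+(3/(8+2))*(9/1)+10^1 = 207/10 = 20.70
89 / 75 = 1.19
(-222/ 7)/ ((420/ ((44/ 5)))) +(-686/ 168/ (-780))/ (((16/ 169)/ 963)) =16490571/ 313600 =52.58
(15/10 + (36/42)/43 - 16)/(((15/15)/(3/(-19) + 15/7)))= -1150644/40033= -28.74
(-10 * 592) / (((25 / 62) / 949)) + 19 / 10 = -27865673 / 2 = -13932836.50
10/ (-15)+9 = 25/ 3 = 8.33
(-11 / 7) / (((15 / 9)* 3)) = -0.31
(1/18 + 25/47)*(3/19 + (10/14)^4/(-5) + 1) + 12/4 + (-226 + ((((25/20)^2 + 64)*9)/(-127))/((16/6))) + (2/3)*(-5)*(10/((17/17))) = -11535971827865/44812768896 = -257.43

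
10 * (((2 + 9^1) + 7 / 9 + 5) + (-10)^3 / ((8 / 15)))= -167240 / 9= -18582.22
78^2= 6084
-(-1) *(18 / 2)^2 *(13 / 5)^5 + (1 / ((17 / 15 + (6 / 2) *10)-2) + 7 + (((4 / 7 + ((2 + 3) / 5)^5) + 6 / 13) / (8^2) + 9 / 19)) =76602808902129 / 7953400000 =9631.45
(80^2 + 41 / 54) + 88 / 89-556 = 28094665 / 4806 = 5845.75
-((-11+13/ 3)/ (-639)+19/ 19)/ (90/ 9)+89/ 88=767837/ 843480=0.91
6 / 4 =3 / 2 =1.50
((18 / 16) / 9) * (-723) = -723 / 8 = -90.38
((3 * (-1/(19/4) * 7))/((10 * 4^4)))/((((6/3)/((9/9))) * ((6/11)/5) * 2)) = -77/19456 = -0.00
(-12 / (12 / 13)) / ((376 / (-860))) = 2795 / 94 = 29.73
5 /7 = 0.71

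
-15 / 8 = -1.88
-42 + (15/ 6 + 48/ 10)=-347/ 10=-34.70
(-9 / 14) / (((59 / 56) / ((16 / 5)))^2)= -516096 / 87025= -5.93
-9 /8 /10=-9 /80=-0.11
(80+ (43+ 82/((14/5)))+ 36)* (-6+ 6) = 0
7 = 7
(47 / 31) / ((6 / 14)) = 329 / 93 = 3.54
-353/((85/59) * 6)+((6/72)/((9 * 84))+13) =-21465779/771120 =-27.84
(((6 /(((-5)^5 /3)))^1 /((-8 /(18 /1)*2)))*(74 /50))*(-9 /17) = -26973 /5312500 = -0.01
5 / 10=1 / 2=0.50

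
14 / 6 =7 / 3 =2.33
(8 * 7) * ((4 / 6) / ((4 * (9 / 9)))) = 28 / 3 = 9.33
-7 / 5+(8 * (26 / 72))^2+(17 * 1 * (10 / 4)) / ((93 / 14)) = 167528 / 12555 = 13.34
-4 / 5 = -0.80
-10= -10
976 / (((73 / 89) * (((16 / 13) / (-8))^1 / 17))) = -9598472 / 73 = -131485.92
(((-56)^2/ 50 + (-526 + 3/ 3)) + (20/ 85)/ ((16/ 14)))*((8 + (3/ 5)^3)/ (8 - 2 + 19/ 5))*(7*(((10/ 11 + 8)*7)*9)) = -177885112041/ 116875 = -1522011.65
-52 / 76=-13 / 19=-0.68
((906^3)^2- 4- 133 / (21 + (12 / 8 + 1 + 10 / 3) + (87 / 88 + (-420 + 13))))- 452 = 55362574685047709004912 / 100103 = 553056099068436600.35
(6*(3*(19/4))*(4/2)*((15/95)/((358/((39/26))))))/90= 9/7160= 0.00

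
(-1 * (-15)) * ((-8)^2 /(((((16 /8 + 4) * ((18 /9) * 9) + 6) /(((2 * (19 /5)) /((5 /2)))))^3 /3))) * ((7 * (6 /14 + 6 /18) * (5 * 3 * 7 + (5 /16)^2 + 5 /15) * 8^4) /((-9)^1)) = -10613030912 /759375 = -13976.01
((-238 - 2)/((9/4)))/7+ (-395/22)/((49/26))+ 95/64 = -2409265/103488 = -23.28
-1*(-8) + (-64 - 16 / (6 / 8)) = -232 / 3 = -77.33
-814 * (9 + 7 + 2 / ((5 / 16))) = -91168 / 5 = -18233.60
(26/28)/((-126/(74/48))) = -481/42336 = -0.01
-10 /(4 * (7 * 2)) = -0.18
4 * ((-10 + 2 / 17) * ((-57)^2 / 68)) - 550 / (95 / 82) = -12977588 / 5491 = -2363.43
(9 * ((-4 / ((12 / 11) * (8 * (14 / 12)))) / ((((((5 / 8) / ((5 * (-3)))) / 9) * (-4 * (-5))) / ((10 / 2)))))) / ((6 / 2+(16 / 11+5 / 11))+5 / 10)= 29403 / 833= 35.30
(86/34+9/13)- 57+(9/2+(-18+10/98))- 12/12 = -68.18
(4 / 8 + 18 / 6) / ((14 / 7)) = 7 / 4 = 1.75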